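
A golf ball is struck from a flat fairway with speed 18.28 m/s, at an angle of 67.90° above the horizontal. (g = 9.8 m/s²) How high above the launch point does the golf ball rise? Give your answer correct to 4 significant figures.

Vertical component of launch velocity: v_y = 18.28 sin 67.90° = 16.937 m/s.
At the highest point the vertical velocity is zero, so v_y² = 2 g h_max.
h_max = (16.937)² / (2 × 9.8) = 286.86 / 19.60 = 14.64 m.

14.64 m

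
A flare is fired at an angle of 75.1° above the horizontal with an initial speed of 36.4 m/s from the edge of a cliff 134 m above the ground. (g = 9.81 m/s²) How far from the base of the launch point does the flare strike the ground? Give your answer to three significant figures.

Components: v_x = 36.4 cos 75.1° = 9.360 m/s, v_y = 36.4 sin 75.1° = 35.18 m/s.
Vertical: 0 = 134 + 35.18 t − ½(9.81) t² ⇒ 4.905 t² − 35.18 t − 134 = 0.
t = [35.18 + √(1238 + 2629)] / 9.810 = 9.925 s.
Horizontal: R = v_x · t = 9.360 × 9.925 = 92.9 m.

92.9 m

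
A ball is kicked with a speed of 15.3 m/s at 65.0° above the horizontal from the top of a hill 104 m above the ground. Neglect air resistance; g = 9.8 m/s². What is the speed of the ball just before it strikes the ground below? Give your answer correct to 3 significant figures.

v_x = 15.3 cos 65.0° = 6.466 m/s is unchanged throughout.
For the vertical component, v_y² = v_y0² + 2 g h = (13.87)² + 2×9.8×104 = 2231, so |v_y| = 47.23 m/s.
Impact speed = √(v_x² + v_y²) = √(41.81 + 2231) = 47.7 m/s.

47.7 m/s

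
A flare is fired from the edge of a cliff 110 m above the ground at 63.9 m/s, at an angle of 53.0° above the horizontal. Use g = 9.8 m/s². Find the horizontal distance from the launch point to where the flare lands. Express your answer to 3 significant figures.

Components: v_x = 63.9 cos 53.0° = 38.46 m/s, v_y = 63.9 sin 53.0° = 51.03 m/s.
Vertical: 0 = 110 + 51.03 t − ½(9.8) t² ⇒ 4.900 t² − 51.03 t − 110 = 0.
t = [51.03 + √(2604 + 2156)] / 9.800 = 12.25 s.
Horizontal: R = v_x · t = 38.46 × 12.25 = 471 m.

471 m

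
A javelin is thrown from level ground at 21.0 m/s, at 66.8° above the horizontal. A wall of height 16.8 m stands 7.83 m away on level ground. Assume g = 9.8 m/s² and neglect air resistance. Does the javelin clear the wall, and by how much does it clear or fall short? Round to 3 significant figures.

v_x = 21.0 cos 66.8° = 8.273 m/s; v_y0 = 21.0 sin 66.8° = 19.30 m/s.
Time to reach the wall: t = 7.83 / 8.273 = 0.9465 s.
Height at that point: y = 19.30×0.9465 − 4.900×0.9465² = 13.88 m.
That is 16.8 − 13.88 = 2.92 m below the top of the wall, so the javelin does not clear it.

No — it falls 2.92 m short of clearing the wall.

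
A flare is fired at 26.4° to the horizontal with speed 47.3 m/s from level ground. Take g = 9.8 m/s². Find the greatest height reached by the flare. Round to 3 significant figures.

Vertical component of launch velocity: v_y = 47.3 sin 26.4° = 21.03 m/s.
At the highest point the vertical velocity is zero, so v_y² = 2 g h_max.
h_max = (21.03)² / (2 × 9.8) = 442.3 / 19.60 = 22.6 m.

22.6 m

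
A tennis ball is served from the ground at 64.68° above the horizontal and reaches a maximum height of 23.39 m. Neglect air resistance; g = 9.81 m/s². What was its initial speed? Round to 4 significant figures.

At maximum height v_y = 0, so (v₀ sin θ)² = 2 g H.
v₀ sin 64.68° = √(2 × 9.81 × 23.39) = 21.422 m/s.
v₀ = 21.422 / sin 64.68° = 21.422 / 0.9039 = 23.70 m/s.

23.70 m/s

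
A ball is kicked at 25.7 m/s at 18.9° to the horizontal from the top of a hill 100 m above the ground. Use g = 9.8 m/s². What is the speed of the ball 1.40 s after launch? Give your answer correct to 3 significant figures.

24.9 m/s

v_x = 25.7 cos 18.9° = 24.31 m/s (constant).
v_y(t) = 25.7 sin 18.9° − g t = 8.325 − 9.8 × 1.40 = -5.395 m/s.
Speed = √(v_x² + v_y²) = √(591.0 + 29.11) = 24.9 m/s.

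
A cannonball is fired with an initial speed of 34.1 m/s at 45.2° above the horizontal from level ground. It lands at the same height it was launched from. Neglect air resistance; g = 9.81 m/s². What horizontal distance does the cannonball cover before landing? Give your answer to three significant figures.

119 m

Components: v_x = 34.1 cos 45.2° = 24.03 m/s, v_y = 34.1 sin 45.2° = 24.20 m/s.
Time of flight (same landing height): t = 2 v_y / g = 2 × 24.20 / 9.81 = 4.934 s.
Range: R = v_x · t = 24.03 × 4.934 = 119 m.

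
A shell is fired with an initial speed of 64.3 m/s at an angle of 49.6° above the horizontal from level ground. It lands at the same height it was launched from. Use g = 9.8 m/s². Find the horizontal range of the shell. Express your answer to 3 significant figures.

416 m

For level ground, R = v₀² sin(2θ) / g.
sin(2 × 49.6°) = sin 99.20° = 0.9871.
R = (64.3)² × 0.9871 / 9.8 = 416 m.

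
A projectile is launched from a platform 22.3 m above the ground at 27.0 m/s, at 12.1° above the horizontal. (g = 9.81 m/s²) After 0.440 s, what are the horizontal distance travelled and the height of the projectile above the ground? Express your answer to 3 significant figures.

v_x = 27.0 cos 12.1° = 26.40 m/s; v_y0 = 27.0 sin 12.1° = 5.660 m/s.
x = v_x t = 26.40 × 0.440 = 11.6 m.
y = 22.3 + v_y0 t − ½ g t² = 23.8 m.

x = 11.6 m, y = 23.8 m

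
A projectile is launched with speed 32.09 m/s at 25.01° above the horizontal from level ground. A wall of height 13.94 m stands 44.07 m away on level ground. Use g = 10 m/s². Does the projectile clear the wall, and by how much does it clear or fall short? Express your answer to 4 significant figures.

No — it falls 4.863 m short of clearing the wall.

v_x = 32.09 cos 25.01° = 29.081 m/s; v_y0 = 32.09 sin 25.01° = 13.567 m/s.
Time to reach the wall: t = 44.07 / 29.081 = 1.5154 s.
Height at that point: y = 13.567×1.5154 − 5.000×1.5154² = 9.0772 m.
That is 13.94 − 9.0772 = 4.863 m below the top of the wall, so the projectile does not clear it.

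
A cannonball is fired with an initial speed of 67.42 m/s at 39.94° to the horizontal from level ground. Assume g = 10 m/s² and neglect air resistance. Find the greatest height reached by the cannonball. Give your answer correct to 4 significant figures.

93.67 m

Vertical component of launch velocity: v_y = 67.42 sin 39.94° = 43.283 m/s.
At the highest point the vertical velocity is zero, so v_y² = 2 g h_max.
h_max = (43.283)² / (2 × 10) = 1873.4 / 20.00 = 93.67 m.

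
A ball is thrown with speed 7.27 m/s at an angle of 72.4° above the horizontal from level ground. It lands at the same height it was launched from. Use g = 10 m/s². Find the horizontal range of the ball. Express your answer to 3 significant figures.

Components: v_x = 7.27 cos 72.4° = 2.198 m/s, v_y = 7.27 sin 72.4° = 6.930 m/s.
Time of flight (same landing height): t = 2 v_y / g = 2 × 6.930 / 10 = 1.386 s.
Range: R = v_x · t = 2.198 × 1.386 = 3.05 m.

3.05 m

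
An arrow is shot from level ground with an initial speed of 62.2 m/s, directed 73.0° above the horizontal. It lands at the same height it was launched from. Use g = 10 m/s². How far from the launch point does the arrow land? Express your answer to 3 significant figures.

Components: v_x = 62.2 cos 73.0° = 18.19 m/s, v_y = 62.2 sin 73.0° = 59.48 m/s.
Time of flight (same landing height): t = 2 v_y / g = 2 × 59.48 / 10 = 11.90 s.
Range: R = v_x · t = 18.19 × 11.90 = 216 m.

216 m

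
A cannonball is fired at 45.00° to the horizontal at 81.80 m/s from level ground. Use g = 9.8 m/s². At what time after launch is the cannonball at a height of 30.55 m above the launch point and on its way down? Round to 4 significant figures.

11.25 s

v_y0 = 81.80 sin 45.00° = 57.841 m/s.
Set y = v_y0 t − ½ g t² = 30.55: 4.900 t² − 57.841 t + 30.55 = 0.
t = [57.841 ± √(3345.6 − 598.78)] / 9.8 = (57.841 ± 52.410) / 9.8, giving t = 0.5542 s or t = 11.25 s.
On the way down corresponds to the larger root: t = 11.25 s.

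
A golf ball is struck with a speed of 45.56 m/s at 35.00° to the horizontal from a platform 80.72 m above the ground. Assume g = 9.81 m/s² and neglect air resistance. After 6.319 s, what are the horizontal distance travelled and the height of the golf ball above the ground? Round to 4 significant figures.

x = 235.8 m, y = 49.99 m

v_x = 45.56 cos 35.00° = 37.321 m/s; v_y0 = 45.56 sin 35.00° = 26.132 m/s.
x = v_x t = 37.321 × 6.319 = 235.8 m.
y = 80.72 + v_y0 t − ½ g t² = 49.99 m.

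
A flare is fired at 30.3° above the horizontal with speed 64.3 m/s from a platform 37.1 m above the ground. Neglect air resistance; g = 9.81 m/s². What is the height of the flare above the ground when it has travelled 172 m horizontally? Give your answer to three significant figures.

v_x = 64.3 cos 30.3° = 55.52 m/s, v_y0 = 64.3 sin 30.3° = 32.44 m/s.
Time to reach x = 172 m: t = x / v_x = 172 / 55.52 = 3.098 s.
y = 37.1 + v_y0 t − ½ g t² = 37.1 + 32.44×3.098 − 4.905×3.098² = 90.5 m.

90.5 m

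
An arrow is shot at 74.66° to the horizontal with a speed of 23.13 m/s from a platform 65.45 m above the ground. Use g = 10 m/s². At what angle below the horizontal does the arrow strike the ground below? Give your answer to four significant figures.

v_x = 23.13 cos 74.66° = 6.1190 m/s.
At impact |v_y| = √(v_y0² + 2 g h) = √(22.306² + 2×10×65.45) = 42.504 m/s.
Angle below horizontal = arctan(|v_y| / v_x) = arctan(42.504 / 6.1190) = 81.81°.

81.81°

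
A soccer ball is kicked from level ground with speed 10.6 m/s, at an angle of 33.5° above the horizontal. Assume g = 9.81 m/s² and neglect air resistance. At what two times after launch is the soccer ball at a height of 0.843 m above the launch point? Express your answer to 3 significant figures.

0.168 s and 1.03 s

v_y0 = 10.6 sin 33.5° = 5.851 m/s.
Set y = v_y0 t − ½ g t² = 0.843: 4.905 t² − 5.851 t + 0.843 = 0.
t = [5.851 ± √(34.23 − 16.54)] / 9.81 = (5.851 ± 4.206) / 9.81, giving t = 0.168 s or t = 1.03 s.
So the soccer ball is at 0.843 m at t = 0.168 s (rising) and t = 1.03 s (falling).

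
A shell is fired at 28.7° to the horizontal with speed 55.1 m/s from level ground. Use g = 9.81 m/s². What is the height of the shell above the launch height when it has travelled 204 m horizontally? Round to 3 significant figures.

24.3 m

v_x = 55.1 cos 28.7° = 48.33 m/s, v_y0 = 55.1 sin 28.7° = 26.46 m/s.
Time to reach x = 204 m: t = x / v_x = 204 / 48.33 = 4.221 s.
y = v_y0 t − ½ g t² = 26.46×4.221 − 4.905×4.221² = 24.3 m.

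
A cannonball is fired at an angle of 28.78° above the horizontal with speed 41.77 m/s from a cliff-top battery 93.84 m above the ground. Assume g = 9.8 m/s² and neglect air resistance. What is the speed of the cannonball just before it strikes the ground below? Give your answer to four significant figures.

59.87 m/s

v_x = 41.77 cos 28.78° = 36.610 m/s is unchanged throughout.
For the vertical component, v_y² = v_y0² + 2 g h = (20.110)² + 2×9.8×93.84 = 2243.7, so |v_y| = 47.368 m/s.
Impact speed = √(v_x² + v_y²) = √(1340.3 + 2243.7) = 59.87 m/s.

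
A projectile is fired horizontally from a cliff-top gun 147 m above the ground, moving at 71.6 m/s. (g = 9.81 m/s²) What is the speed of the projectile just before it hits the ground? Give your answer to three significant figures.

89.5 m/s

Fall time: t = √(2 × 147 / 9.81) = 5.474 s.
At impact: v_x = 71.6 m/s (unchanged), v_y = g t = 9.81 × 5.474 = 53.70 m/s.
Speed = √(v_x² + v_y²) = √(5127 + 2884) = 89.5 m/s.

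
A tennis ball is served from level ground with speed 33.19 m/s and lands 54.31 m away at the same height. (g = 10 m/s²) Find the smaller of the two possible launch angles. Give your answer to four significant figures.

14.77°

Level-ground range: R = v₀² sin(2θ)/g ⇒ sin 2θ = R g / v₀² = 54.31×10/33.19² = 0.4930.
2θ = arcsin(0.4930) = 29.538° or 180° − 29.538° = 150.462°.
So θ = 14.77° or θ = 75.23°.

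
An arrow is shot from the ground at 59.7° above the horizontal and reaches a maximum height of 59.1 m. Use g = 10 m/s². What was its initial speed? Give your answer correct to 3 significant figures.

At maximum height v_y = 0, so (v₀ sin θ)² = 2 g H.
v₀ sin 59.7° = √(2 × 10 × 59.1) = 34.38 m/s.
v₀ = 34.38 / sin 59.7° = 34.38 / 0.8634 = 39.8 m/s.

39.8 m/s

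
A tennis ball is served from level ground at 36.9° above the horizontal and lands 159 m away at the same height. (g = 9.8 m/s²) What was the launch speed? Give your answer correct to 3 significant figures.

On level ground, R = v₀² sin(2θ) / g, so v₀ = √(R g / sin 2θ).
sin(2 × 36.9°) = 0.9603.
v₀ = √(159 × 9.8 / 0.9603) = √1623 = 40.3 m/s.

40.3 m/s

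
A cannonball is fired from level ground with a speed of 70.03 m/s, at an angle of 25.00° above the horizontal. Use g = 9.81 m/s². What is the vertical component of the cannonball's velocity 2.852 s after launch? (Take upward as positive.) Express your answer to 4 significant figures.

Initial vertical component: v_y0 = 70.03 sin 25.00° = 29.596 m/s.
v_y(t) = v_y0 − g t = 29.596 − 9.81 × 2.852 = 1.618 m/s.

1.618 m/s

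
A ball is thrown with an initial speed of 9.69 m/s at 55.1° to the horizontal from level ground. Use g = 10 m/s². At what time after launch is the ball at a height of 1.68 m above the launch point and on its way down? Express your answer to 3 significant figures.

v_y0 = 9.69 sin 55.1° = 7.947 m/s.
Set y = v_y0 t − ½ g t² = 1.68: 5.000 t² − 7.947 t + 1.68 = 0.
t = [7.947 ± √(63.15 − 33.60)] / 10 = (7.947 ± 5.436) / 10, giving t = 0.251 s or t = 1.34 s.
On the way down corresponds to the larger root: t = 1.34 s.

1.34 s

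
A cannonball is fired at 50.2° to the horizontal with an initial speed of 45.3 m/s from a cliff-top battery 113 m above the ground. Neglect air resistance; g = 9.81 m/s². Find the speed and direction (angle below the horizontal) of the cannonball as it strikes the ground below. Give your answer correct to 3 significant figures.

v_x = 45.3 cos 50.2° = 29.00 m/s (constant).
|v_y| at impact = √((34.80)² + 2×9.81×113) = 58.55 m/s.
Speed = √(29.00² + 58.55²) = 65.3 m/s; angle = arctan(58.55/29.00) = 63.7° below horizontal.

65.3 m/s at 63.7° below the horizontal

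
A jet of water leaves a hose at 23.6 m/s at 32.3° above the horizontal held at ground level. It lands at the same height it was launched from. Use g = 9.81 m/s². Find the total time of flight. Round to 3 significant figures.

Vertical component: v_y = 23.6 sin 32.3° = 12.61 m/s.
For a projectile landing at launch height, time of flight is t = 2 v_y / g = 2 × 12.61 / 9.81 = 2.57 s.

2.57 s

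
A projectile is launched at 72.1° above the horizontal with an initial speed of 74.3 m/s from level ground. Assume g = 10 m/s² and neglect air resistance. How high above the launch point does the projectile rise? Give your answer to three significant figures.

Vertical component of launch velocity: v_y = 74.3 sin 72.1° = 70.70 m/s.
At the highest point the vertical velocity is zero, so v_y² = 2 g h_max.
h_max = (70.70)² / (2 × 10) = 4998 / 20.00 = 250 m.

250 m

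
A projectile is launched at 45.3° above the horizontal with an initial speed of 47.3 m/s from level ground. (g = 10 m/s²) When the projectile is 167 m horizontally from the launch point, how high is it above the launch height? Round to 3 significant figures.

42.8 m

v_x = 47.3 cos 45.3° = 33.27 m/s, v_y0 = 47.3 sin 45.3° = 33.62 m/s.
Time to reach x = 167 m: t = x / v_x = 167 / 33.27 = 5.020 s.
y = v_y0 t − ½ g t² = 33.62×5.020 − 5.000×5.020² = 42.8 m.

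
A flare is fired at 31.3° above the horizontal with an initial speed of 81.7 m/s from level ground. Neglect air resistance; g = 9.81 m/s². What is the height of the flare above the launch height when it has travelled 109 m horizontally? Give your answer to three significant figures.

54.3 m

v_x = 81.7 cos 31.3° = 69.81 m/s, v_y0 = 81.7 sin 31.3° = 42.44 m/s.
Time to reach x = 109 m: t = x / v_x = 109 / 69.81 = 1.561 s.
y = v_y0 t − ½ g t² = 42.44×1.561 − 4.905×1.561² = 54.3 m.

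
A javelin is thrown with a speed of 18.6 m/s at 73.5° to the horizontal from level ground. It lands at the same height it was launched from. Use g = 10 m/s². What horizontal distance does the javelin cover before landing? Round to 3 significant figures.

Components: v_x = 18.6 cos 73.5° = 5.283 m/s, v_y = 18.6 sin 73.5° = 17.83 m/s.
Time of flight (same landing height): t = 2 v_y / g = 2 × 17.83 / 10 = 3.566 s.
Range: R = v_x · t = 5.283 × 3.566 = 18.8 m.

18.8 m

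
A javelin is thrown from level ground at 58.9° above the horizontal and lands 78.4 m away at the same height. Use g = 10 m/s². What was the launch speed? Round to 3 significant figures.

On level ground, R = v₀² sin(2θ) / g, so v₀ = √(R g / sin 2θ).
sin(2 × 58.9°) = 0.8846.
v₀ = √(78.4 × 10 / 0.8846) = √886.3 = 29.8 m/s.

29.8 m/s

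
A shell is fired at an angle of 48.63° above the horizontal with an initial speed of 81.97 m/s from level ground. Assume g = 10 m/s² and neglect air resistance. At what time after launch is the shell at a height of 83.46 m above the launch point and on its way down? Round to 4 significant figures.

v_y0 = 81.97 sin 48.63° = 61.515 m/s.
Set y = v_y0 t − ½ g t² = 83.46: 5.000 t² − 61.515 t + 83.46 = 0.
t = [61.515 ± √(3784.1 − 1669.2)] / 10 = (61.515 ± 45.988) / 10, giving t = 1.553 s or t = 10.75 s.
On the way down corresponds to the larger root: t = 10.75 s.

10.75 s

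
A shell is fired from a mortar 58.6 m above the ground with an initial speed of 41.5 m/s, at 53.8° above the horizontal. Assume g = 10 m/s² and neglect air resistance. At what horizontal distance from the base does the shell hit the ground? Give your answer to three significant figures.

199 m

Components: v_x = 41.5 cos 53.8° = 24.51 m/s, v_y = 41.5 sin 53.8° = 33.49 m/s.
Vertical: 0 = 58.6 + 33.49 t − ½(10) t² ⇒ 5.000 t² − 33.49 t − 58.6 = 0.
t = [33.49 + √(1122 + 1172)] / 10.00 = 8.139 s.
Horizontal: R = v_x · t = 24.51 × 8.139 = 199 m.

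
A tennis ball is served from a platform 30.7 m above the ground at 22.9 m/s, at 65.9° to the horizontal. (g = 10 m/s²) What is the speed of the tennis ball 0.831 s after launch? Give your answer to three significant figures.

15.7 m/s

v_x = 22.9 cos 65.9° = 9.351 m/s (constant).
v_y(t) = 22.9 sin 65.9° − g t = 20.90 − 10 × 0.831 = 12.59 m/s.
Speed = √(v_x² + v_y²) = √(87.44 + 158.5) = 15.7 m/s.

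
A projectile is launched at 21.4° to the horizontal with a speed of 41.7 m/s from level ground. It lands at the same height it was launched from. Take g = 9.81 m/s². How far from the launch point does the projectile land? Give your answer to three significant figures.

Components: v_x = 41.7 cos 21.4° = 38.83 m/s, v_y = 41.7 sin 21.4° = 15.22 m/s.
Time of flight (same landing height): t = 2 v_y / g = 2 × 15.22 / 9.81 = 3.103 s.
Range: R = v_x · t = 38.83 × 3.103 = 120 m.

120 m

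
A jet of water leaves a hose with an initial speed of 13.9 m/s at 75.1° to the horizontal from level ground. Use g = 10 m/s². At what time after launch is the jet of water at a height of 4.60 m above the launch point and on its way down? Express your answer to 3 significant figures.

2.28 s

v_y0 = 13.9 sin 75.1° = 13.43 m/s.
Set y = v_y0 t − ½ g t² = 4.60: 5.000 t² − 13.43 t + 4.60 = 0.
t = [13.43 ± √(180.4 − 92.00)] / 10 = (13.43 ± 9.402) / 10, giving t = 0.403 s or t = 2.28 s.
On the way down corresponds to the larger root: t = 2.28 s.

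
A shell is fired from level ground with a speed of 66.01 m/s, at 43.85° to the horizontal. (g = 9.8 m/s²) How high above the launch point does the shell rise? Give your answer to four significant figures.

Vertical component of launch velocity: v_y = 66.01 sin 43.85° = 45.730 m/s.
At the highest point the vertical velocity is zero, so v_y² = 2 g h_max.
h_max = (45.730)² / (2 × 9.8) = 2091.2 / 19.60 = 106.7 m.

106.7 m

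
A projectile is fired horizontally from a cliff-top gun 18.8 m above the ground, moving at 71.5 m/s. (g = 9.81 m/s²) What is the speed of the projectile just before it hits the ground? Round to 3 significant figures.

Fall time: t = √(2 × 18.8 / 9.81) = 1.958 s.
At impact: v_x = 71.5 m/s (unchanged), v_y = g t = 9.81 × 1.958 = 19.21 m/s.
Speed = √(v_x² + v_y²) = √(5112 + 369.0) = 74.0 m/s.

74.0 m/s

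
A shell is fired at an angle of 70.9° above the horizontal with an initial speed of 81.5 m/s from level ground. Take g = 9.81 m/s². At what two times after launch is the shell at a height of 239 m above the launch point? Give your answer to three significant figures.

v_y0 = 81.5 sin 70.9° = 77.01 m/s.
Set y = v_y0 t − ½ g t² = 239: 4.905 t² − 77.01 t + 239 = 0.
t = [77.01 ± √(5931 − 4689)] / 9.81 = (77.01 ± 35.24) / 9.81, giving t = 4.26 s or t = 11.4 s.
So the shell is at 239 m at t = 4.26 s (rising) and t = 11.4 s (falling).

4.26 s and 11.4 s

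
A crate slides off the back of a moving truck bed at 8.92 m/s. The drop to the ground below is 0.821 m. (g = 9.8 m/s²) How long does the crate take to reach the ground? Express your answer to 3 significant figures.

The horizontal speed doesn't affect the fall. With v_y0 = 0, h = ½ g t².
t = √(2 × 0.821 / 9.8) = √0.1676 = 0.409 s.

0.409 s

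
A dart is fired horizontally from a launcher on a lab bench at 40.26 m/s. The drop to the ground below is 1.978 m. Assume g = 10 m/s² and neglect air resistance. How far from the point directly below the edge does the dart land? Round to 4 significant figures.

Initial vertical velocity is zero, so the fall time comes from h = ½ g t²: t = √(2 × 1.978 / 10) = 0.62897 s.
Horizontal motion is uniform at 40.26 m/s, so x = 40.26 × 0.62897 = 25.32 m.

25.32 m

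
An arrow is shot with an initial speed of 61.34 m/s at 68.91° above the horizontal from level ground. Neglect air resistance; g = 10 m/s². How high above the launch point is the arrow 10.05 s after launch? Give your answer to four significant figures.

v_y0 = 61.34 sin 68.91° = 57.231 m/s.
y(t) = v_y0 t − ½ g t² = 57.231×10.05 − 5.000×10.05² = 70.16 m.

70.16 m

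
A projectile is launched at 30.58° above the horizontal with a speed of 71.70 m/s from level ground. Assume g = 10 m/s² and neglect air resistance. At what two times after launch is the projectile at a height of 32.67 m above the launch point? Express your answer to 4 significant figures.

v_y0 = 71.70 sin 30.58° = 36.477 m/s.
Set y = v_y0 t − ½ g t² = 32.67: 5.000 t² − 36.477 t + 32.67 = 0.
t = [36.477 ± √(1330.6 − 653.40)] / 10 = (36.477 ± 26.023) / 10, giving t = 1.045 s or t = 6.250 s.
So the projectile is at 32.67 m at t = 1.045 s (rising) and t = 6.250 s (falling).

1.045 s and 6.250 s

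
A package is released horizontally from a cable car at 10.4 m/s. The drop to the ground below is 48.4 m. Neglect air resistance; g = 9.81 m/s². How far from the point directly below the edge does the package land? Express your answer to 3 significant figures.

Initial vertical velocity is zero, so the fall time comes from h = ½ g t²: t = √(2 × 48.4 / 9.81) = 3.141 s.
Horizontal motion is uniform at 10.4 m/s, so x = 10.4 × 3.141 = 32.7 m.

32.7 m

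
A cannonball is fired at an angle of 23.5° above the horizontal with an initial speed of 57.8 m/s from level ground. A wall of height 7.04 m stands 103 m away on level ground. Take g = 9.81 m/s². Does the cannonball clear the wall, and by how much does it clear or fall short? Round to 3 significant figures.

v_x = 57.8 cos 23.5° = 53.01 m/s; v_y0 = 57.8 sin 23.5° = 23.05 m/s.
Time to reach the wall: t = 103 / 53.01 = 1.943 s.
Height at that point: y = 23.05×1.943 − 4.905×1.943² = 26.27 m.
That is 26.27 − 7.04 = 19.2 m above the top of the wall, so the cannonball clears it.

Yes — it clears the wall by 19.2 m.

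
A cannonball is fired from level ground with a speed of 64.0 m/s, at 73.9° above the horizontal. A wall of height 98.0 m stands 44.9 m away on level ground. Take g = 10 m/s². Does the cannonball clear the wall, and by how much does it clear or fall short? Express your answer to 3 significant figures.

v_x = 64.0 cos 73.9° = 17.75 m/s; v_y0 = 64.0 sin 73.9° = 61.49 m/s.
Time to reach the wall: t = 44.9 / 17.75 = 2.530 s.
Height at that point: y = 61.49×2.530 − 5.000×2.530² = 123.6 m.
That is 123.6 − 98.0 = 25.6 m above the top of the wall, so the cannonball clears it.

Yes — it clears the wall by 25.6 m.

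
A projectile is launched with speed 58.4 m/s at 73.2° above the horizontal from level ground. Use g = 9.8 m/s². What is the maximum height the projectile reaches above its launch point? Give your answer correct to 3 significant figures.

159 m

Vertical component of launch velocity: v_y = 58.4 sin 73.2° = 55.91 m/s.
At the highest point the vertical velocity is zero, so v_y² = 2 g h_max.
h_max = (55.91)² / (2 × 9.8) = 3126 / 19.60 = 159 m.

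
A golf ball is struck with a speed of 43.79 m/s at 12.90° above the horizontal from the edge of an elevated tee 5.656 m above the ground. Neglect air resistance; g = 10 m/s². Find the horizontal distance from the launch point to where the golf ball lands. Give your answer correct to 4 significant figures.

Components: v_x = 43.79 cos 12.90° = 42.685 m/s, v_y = 43.79 sin 12.90° = 9.7761 m/s.
Vertical: 0 = 5.656 + 9.7761 t − ½(10) t² ⇒ 5.000 t² − 9.7761 t − 5.656 = 0.
t = [9.7761 + √(95.572 + 113.12)] / 10.00 = 2.4222 s.
Horizontal: R = v_x · t = 42.685 × 2.4222 = 103.4 m.

103.4 m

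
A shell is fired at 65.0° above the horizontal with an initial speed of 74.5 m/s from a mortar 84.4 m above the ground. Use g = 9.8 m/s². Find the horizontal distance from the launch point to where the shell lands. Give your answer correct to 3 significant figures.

Components: v_x = 74.5 cos 65.0° = 31.49 m/s, v_y = 74.5 sin 65.0° = 67.52 m/s.
Vertical: 0 = 84.4 + 67.52 t − ½(9.8) t² ⇒ 4.900 t² − 67.52 t − 84.4 = 0.
t = [67.52 + √(4559 + 1654)] / 9.800 = 14.93 s.
Horizontal: R = v_x · t = 31.49 × 14.93 = 470 m.

470 m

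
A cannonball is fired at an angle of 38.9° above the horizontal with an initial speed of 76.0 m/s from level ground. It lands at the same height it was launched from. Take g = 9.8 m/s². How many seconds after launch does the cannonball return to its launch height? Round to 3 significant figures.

9.74 s

Vertical component: v_y = 76.0 sin 38.9° = 47.73 m/s.
For a projectile landing at launch height, time of flight is t = 2 v_y / g = 2 × 47.73 / 9.8 = 9.74 s.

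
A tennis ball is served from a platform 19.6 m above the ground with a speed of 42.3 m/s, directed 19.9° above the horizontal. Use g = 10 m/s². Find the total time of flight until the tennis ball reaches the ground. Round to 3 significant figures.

3.89 s

Vertical component: v_y = 42.3 sin 19.9° = 14.40 m/s.
Taking up as positive with launch at y = 19.6 m, landing at y = 0: 0 = 19.6 + 14.40 t − ½(10) t².
Solving 5.000 t² − 14.40 t − 19.6 = 0 gives t = [14.40 + √(14.40² + 4·5.000·19.6)] / 10.00 = 3.89 s.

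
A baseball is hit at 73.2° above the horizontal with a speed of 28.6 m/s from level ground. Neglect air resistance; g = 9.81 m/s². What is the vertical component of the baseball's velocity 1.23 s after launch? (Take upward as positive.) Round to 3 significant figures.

Initial vertical component: v_y0 = 28.6 sin 73.2° = 27.38 m/s.
v_y(t) = v_y0 − g t = 27.38 − 9.81 × 1.23 = 15.3 m/s.

15.3 m/s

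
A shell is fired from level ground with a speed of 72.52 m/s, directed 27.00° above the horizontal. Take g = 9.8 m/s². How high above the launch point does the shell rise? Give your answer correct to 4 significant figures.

Vertical component of launch velocity: v_y = 72.52 sin 27.00° = 32.923 m/s.
At the highest point the vertical velocity is zero, so v_y² = 2 g h_max.
h_max = (32.923)² / (2 × 9.8) = 1083.9 / 19.60 = 55.30 m.

55.30 m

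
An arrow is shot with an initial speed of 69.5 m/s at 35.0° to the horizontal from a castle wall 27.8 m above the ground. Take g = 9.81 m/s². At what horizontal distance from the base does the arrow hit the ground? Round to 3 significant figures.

499 m

Components: v_x = 69.5 cos 35.0° = 56.93 m/s, v_y = 69.5 sin 35.0° = 39.86 m/s.
Vertical: 0 = 27.8 + 39.86 t − ½(9.81) t² ⇒ 4.905 t² − 39.86 t − 27.8 = 0.
t = [39.86 + √(1589 + 545.4)] / 9.810 = 8.773 s.
Horizontal: R = v_x · t = 56.93 × 8.773 = 499 m.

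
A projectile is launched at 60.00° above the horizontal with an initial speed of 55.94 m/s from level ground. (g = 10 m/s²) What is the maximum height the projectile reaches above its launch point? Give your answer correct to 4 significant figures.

117.3 m

Vertical component of launch velocity: v_y = 55.94 sin 60.00° = 48.445 m/s.
At the highest point the vertical velocity is zero, so v_y² = 2 g h_max.
h_max = (48.445)² / (2 × 10) = 2346.9 / 20.00 = 117.3 m.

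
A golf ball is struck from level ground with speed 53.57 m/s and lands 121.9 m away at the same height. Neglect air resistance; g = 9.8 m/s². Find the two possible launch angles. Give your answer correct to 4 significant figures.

12.30° and 77.70°

Level-ground range: R = v₀² sin(2θ)/g ⇒ sin 2θ = R g / v₀² = 121.9×9.8/53.57² = 0.4163.
2θ = arcsin(0.4163) = 24.601° or 180° − 24.601° = 155.399°.
So θ = 12.30° or θ = 77.70°.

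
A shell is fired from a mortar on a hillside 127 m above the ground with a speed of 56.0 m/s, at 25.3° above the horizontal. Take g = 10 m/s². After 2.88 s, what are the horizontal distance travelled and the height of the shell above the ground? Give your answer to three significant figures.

v_x = 56.0 cos 25.3° = 50.63 m/s; v_y0 = 56.0 sin 25.3° = 23.93 m/s.
x = v_x t = 50.63 × 2.88 = 146 m.
y = 127 + v_y0 t − ½ g t² = 154 m.

x = 146 m, y = 154 m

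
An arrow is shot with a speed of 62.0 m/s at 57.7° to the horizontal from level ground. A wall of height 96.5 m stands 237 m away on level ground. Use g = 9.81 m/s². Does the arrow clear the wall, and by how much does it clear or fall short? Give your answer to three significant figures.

v_x = 62.0 cos 57.7° = 33.13 m/s; v_y0 = 62.0 sin 57.7° = 52.41 m/s.
Time to reach the wall: t = 237 / 33.13 = 7.154 s.
Height at that point: y = 52.41×7.154 − 4.905×7.154² = 123.9 m.
That is 123.9 − 96.5 = 27.4 m above the top of the wall, so the arrow clears it.

Yes — it clears the wall by 27.4 m.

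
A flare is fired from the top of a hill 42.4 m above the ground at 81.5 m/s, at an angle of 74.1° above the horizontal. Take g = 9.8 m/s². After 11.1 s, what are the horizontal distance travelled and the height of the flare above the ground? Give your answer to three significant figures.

x = 248 m, y = 309 m

v_x = 81.5 cos 74.1° = 22.33 m/s; v_y0 = 81.5 sin 74.1° = 78.38 m/s.
x = v_x t = 22.33 × 11.1 = 248 m.
y = 42.4 + v_y0 t − ½ g t² = 309 m.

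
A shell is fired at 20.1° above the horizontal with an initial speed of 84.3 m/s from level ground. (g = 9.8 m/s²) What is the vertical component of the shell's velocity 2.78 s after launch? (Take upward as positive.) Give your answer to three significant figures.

1.73 m/s

Initial vertical component: v_y0 = 84.3 sin 20.1° = 28.97 m/s.
v_y(t) = v_y0 − g t = 28.97 − 9.8 × 2.78 = 1.73 m/s.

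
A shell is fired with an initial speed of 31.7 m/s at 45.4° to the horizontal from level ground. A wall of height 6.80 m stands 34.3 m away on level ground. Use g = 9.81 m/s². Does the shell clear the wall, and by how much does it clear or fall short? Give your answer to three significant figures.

v_x = 31.7 cos 45.4° = 22.26 m/s; v_y0 = 31.7 sin 45.4° = 22.57 m/s.
Time to reach the wall: t = 34.3 / 22.26 = 1.541 s.
Height at that point: y = 22.57×1.541 − 4.905×1.541² = 23.13 m.
That is 23.13 − 6.80 = 16.3 m above the top of the wall, so the shell clears it.

Yes — it clears the wall by 16.3 m.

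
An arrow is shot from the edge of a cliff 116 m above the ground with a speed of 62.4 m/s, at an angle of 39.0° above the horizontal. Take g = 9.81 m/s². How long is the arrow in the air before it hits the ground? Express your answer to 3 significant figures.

Vertical component: v_y = 62.4 sin 39.0° = 39.27 m/s.
Taking up as positive with launch at y = 116 m, landing at y = 0: 0 = 116 + 39.27 t − ½(9.81) t².
Solving 4.905 t² − 39.27 t − 116 = 0 gives t = [39.27 + √(39.27² + 4·4.905·116)] / 9.810 = 10.3 s.

10.3 s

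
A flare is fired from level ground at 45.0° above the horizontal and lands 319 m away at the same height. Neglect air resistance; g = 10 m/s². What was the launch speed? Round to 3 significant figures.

On level ground, R = v₀² sin(2θ) / g, so v₀ = √(R g / sin 2θ).
sin(2 × 45.0°) = 1.000.
v₀ = √(319 × 10 / 1.000) = √3190 = 56.5 m/s.

56.5 m/s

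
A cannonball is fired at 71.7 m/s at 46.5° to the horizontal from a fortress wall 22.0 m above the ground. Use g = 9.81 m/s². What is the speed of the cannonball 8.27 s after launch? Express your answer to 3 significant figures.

57.3 m/s

v_x = 71.7 cos 46.5° = 49.36 m/s (constant).
v_y(t) = 71.7 sin 46.5° − g t = 52.01 − 9.81 × 8.27 = -29.12 m/s.
Speed = √(v_x² + v_y²) = √(2436 + 848.0) = 57.3 m/s.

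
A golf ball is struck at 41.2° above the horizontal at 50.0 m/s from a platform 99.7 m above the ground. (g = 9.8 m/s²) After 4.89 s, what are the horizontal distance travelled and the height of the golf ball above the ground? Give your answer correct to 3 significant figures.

x = 184 m, y = 144 m

v_x = 50.0 cos 41.2° = 37.62 m/s; v_y0 = 50.0 sin 41.2° = 32.93 m/s.
x = v_x t = 37.62 × 4.89 = 184 m.
y = 99.7 + v_y0 t − ½ g t² = 144 m.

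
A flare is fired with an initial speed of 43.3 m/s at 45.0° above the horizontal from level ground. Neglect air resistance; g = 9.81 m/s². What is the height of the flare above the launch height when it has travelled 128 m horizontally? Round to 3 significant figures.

42.3 m

v_x = 43.3 cos 45.0° = 30.62 m/s, v_y0 = 43.3 sin 45.0° = 30.62 m/s.
Time to reach x = 128 m: t = x / v_x = 128 / 30.62 = 4.180 s.
y = v_y0 t − ½ g t² = 30.62×4.180 − 4.905×4.180² = 42.3 m.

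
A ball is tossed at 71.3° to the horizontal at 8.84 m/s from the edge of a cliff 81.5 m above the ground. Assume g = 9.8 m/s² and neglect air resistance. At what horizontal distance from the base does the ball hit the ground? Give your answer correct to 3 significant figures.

Components: v_x = 8.84 cos 71.3° = 2.834 m/s, v_y = 8.84 sin 71.3° = 8.373 m/s.
Vertical: 0 = 81.5 + 8.373 t − ½(9.8) t² ⇒ 4.900 t² − 8.373 t − 81.5 = 0.
t = [8.373 + √(70.11 + 1597)] / 9.800 = 5.021 s.
Horizontal: R = v_x · t = 2.834 × 5.021 = 14.2 m.

14.2 m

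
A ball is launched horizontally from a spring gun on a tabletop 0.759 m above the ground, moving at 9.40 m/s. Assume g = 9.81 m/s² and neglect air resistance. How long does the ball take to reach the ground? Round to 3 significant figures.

The horizontal speed doesn't affect the fall. With v_y0 = 0, h = ½ g t².
t = √(2 × 0.759 / 9.81) = √0.1547 = 0.393 s.

0.393 s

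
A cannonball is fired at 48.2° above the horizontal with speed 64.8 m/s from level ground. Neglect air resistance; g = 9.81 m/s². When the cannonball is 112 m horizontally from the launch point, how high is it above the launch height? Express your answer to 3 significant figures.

v_x = 64.8 cos 48.2° = 43.19 m/s, v_y0 = 64.8 sin 48.2° = 48.31 m/s.
Time to reach x = 112 m: t = x / v_x = 112 / 43.19 = 2.593 s.
y = v_y0 t − ½ g t² = 48.31×2.593 − 4.905×2.593² = 92.3 m.

92.3 m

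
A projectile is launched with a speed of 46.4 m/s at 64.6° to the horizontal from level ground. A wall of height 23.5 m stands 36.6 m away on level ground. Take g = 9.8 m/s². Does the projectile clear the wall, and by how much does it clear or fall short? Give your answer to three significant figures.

Yes — it clears the wall by 37.0 m.

v_x = 46.4 cos 64.6° = 19.90 m/s; v_y0 = 46.4 sin 64.6° = 41.91 m/s.
Time to reach the wall: t = 36.6 / 19.90 = 1.839 s.
Height at that point: y = 41.91×1.839 − 4.900×1.839² = 60.50 m.
That is 60.50 − 23.5 = 37.0 m above the top of the wall, so the projectile clears it.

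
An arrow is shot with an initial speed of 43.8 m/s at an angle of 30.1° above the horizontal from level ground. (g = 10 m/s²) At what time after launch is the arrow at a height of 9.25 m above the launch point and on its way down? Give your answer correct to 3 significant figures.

v_y0 = 43.8 sin 30.1° = 21.97 m/s.
Set y = v_y0 t − ½ g t² = 9.25: 5.000 t² − 21.97 t + 9.25 = 0.
t = [21.97 ± √(482.7 − 185.0)] / 10 = (21.97 ± 17.25) / 10, giving t = 0.472 s or t = 3.92 s.
On the way down corresponds to the larger root: t = 3.92 s.

3.92 s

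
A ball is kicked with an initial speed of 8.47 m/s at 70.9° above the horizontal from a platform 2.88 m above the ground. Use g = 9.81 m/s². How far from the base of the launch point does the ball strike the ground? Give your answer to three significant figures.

5.36 m

Components: v_x = 8.47 cos 70.9° = 2.772 m/s, v_y = 8.47 sin 70.9° = 8.004 m/s.
Vertical: 0 = 2.88 + 8.004 t − ½(9.81) t² ⇒ 4.905 t² − 8.004 t − 2.88 = 0.
t = [8.004 + √(64.06 + 56.51)] / 9.810 = 1.935 s.
Horizontal: R = v_x · t = 2.772 × 1.935 = 5.36 m.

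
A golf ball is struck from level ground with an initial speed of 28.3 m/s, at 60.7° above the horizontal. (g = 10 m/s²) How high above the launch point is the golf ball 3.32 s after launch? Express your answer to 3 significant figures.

v_y0 = 28.3 sin 60.7° = 24.68 m/s.
y(t) = v_y0 t − ½ g t² = 24.68×3.32 − 5.000×3.32² = 26.8 m.

26.8 m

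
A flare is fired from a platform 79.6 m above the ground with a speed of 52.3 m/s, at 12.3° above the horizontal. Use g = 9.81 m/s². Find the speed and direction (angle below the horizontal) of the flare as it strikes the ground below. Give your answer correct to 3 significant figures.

65.6 m/s at 38.8° below the horizontal

v_x = 52.3 cos 12.3° = 51.10 m/s (constant).
|v_y| at impact = √((11.14)² + 2×9.81×79.6) = 41.06 m/s.
Speed = √(51.10² + 41.06²) = 65.6 m/s; angle = arctan(41.06/51.10) = 38.8° below horizontal.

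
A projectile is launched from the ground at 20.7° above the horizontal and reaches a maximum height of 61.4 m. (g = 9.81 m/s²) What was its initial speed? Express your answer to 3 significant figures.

At maximum height v_y = 0, so (v₀ sin θ)² = 2 g H.
v₀ sin 20.7° = √(2 × 9.81 × 61.4) = 34.71 m/s.
v₀ = 34.71 / sin 20.7° = 34.71 / 0.3535 = 98.2 m/s.

98.2 m/s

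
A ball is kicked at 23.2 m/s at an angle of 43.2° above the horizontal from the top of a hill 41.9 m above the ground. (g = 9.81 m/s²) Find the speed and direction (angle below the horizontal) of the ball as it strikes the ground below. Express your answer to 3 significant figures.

36.9 m/s at 62.7° below the horizontal

v_x = 23.2 cos 43.2° = 16.91 m/s (constant).
|v_y| at impact = √((15.88)² + 2×9.81×41.9) = 32.78 m/s.
Speed = √(16.91² + 32.78²) = 36.9 m/s; angle = arctan(32.78/16.91) = 62.7° below horizontal.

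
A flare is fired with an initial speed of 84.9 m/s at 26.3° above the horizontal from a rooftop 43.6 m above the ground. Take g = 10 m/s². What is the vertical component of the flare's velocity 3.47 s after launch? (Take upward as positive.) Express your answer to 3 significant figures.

Initial vertical component: v_y0 = 84.9 sin 26.3° = 37.62 m/s.
v_y(t) = v_y0 − g t = 37.62 − 10 × 3.47 = 2.92 m/s.

2.92 m/s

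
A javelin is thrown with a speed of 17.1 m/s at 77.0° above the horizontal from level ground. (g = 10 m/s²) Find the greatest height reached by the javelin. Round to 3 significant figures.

Vertical component of launch velocity: v_y = 17.1 sin 77.0° = 16.66 m/s.
At the highest point the vertical velocity is zero, so v_y² = 2 g h_max.
h_max = (16.66)² / (2 × 10) = 277.6 / 20.00 = 13.9 m.

13.9 m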